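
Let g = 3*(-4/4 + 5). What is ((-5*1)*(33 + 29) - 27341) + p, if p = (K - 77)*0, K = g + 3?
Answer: -27651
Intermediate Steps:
g = 12 (g = 3*(-4*¼ + 5) = 3*(-1 + 5) = 3*4 = 12)
K = 15 (K = 12 + 3 = 15)
p = 0 (p = (15 - 77)*0 = -62*0 = 0)
((-5*1)*(33 + 29) - 27341) + p = ((-5*1)*(33 + 29) - 27341) + 0 = (-5*62 - 27341) + 0 = (-310 - 27341) + 0 = -27651 + 0 = -27651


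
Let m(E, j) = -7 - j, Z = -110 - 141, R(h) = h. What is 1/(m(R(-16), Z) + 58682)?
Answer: 1/58926 ≈ 1.6970e-5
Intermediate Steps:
Z = -251
1/(m(R(-16), Z) + 58682) = 1/((-7 - 1*(-251)) + 58682) = 1/((-7 + 251) + 58682) = 1/(244 + 58682) = 1/58926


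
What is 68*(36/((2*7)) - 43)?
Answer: -19244/7 ≈ -2749.1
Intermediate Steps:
68*(36/((2*7)) - 43) = 68*(36/14 - 43) = 68*(36*(1/14) - 43) = 68*(18/7 - 43) = 68*(-283/7) = -19244/7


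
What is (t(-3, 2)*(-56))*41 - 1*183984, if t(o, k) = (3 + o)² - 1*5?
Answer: -172504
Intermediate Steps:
t(o, k) = -5 + (3 + o)² (t(o, k) = (3 + o)² - 5 = -5 + (3 + o)²)
(t(-3, 2)*(-56))*41 - 1*183984 = ((-5 + (3 - 3)²)*(-56))*41 - 1*183984 = ((-5 + 0²)*(-56))*41 - 183984 = ((-5 + 0)*(-56))*41 - 183984 = -5*(-56)*41 - 183984 = 280*41 - 183984 = 11480 - 183984 = -172504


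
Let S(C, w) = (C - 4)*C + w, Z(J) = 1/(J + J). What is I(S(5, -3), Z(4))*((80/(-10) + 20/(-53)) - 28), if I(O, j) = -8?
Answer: 15424/53 ≈ 291.02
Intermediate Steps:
Z(J) = 1/(2*J)
S(C, w) = w + C*(-4 + C) (S(C, w) = (-4 + C)*C + w = C*(-4 + C) + w = w + C*(-4 + C))
I(S(5, -3), Z(4))*((80/(-10) + 20/(-53)) - 28) = -8*((80/(-10) + 20/(-53)) - 28) = -8*((80*(-⅒) + 20*(-1/53)) - 28) = -8*((-8 - 20/53) - 28) = -8*(-444/53 - 28) = -8*(-1928/53) = 15424/53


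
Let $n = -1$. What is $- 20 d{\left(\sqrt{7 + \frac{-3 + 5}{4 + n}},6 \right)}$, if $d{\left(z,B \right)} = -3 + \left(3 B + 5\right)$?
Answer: $-400$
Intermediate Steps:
$d{\left(z,B \right)} = 2 + 3 B$ ($d{\left(z,B \right)} = -3 + \left(5 + 3 B\right) = 2 + 3 B$)
$- 20 d{\left(\sqrt{7 + \frac{-3 + 5}{4 + n}},6 \right)} = - 20 \left(2 + 3 \cdot 6\right) = - 20 \left(2 + 18\right) = \left(-20\right) 20 = -400$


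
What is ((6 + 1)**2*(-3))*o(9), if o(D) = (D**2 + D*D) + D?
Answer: -25137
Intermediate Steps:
o(D) = D + 2*D**2 (o(D) = (D**2 + D**2) + D = 2*D**2 + D = D + 2*D**2)
((6 + 1)**2*(-3))*o(9) = ((6 + 1)**2*(-3))*(9*(1 + 2*9)) = (7**2*(-3))*(9*(1 + 18)) = (49*(-3))*(9*19) = -147*171 = -25137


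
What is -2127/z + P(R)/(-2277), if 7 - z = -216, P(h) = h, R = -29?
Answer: -4836712/507771 ≈ -9.5254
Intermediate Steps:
z = 223 (z = 7 - 1*(-216) = 7 + 216 = 223)
-2127/z + P(R)/(-2277) = -2127/223 - 29/(-2277) = -2127*1/223 - 29*(-1/2277) = -2127/223 + 29/2277 = -4836712/507771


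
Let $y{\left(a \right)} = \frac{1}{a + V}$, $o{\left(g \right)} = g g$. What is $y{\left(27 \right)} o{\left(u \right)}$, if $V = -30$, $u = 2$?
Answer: $- \frac{4}{3} \approx -1.3333$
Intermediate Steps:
$o{\left(g \right)} = g^{2}$
$y{\left(a \right)} = \frac{1}{-30 + a}$ ($y{\left(a \right)} = \frac{1}{a - 30} = \frac{1}{-30 + a}$)
$y{\left(27 \right)} o{\left(u \right)} = \frac{2^{2}}{-30 + 27} = \frac{1}{-3} \cdot 4 = \left(- \frac{1}{3}\right) 4 = - \frac{4}{3}$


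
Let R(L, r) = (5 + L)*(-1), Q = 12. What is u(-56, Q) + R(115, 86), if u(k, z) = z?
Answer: -108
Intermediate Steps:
R(L, r) = -5 - L
u(-56, Q) + R(115, 86) = 12 + (-5 - 1*115) = 12 + (-5 - 115) = 12 - 120 = -108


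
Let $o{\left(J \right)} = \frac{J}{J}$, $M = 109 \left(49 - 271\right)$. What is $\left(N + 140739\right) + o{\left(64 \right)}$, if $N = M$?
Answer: $116542$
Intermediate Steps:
$M = -24198$ ($M = 109 \left(-222\right) = -24198$)
$N = -24198$
$o{\left(J \right)} = 1$
$\left(N + 140739\right) + o{\left(64 \right)} = \left(-24198 + 140739\right) + 1 = 116541 + 1 = 116542$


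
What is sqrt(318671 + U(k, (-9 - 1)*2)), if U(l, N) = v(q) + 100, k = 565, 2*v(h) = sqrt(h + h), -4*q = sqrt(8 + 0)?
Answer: sqrt(1275084 + 2*I*2**(1/4))/2 ≈ 564.6 + 0.00052657*I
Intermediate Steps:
q = -sqrt(2)/2 (q = -sqrt(8 + 0)/4 = -sqrt(2)/2 ≈ -0.70711)
v(h) = sqrt(2)*sqrt(h)/2 (v(h) = sqrt(h + h)/2 = sqrt(2*h)/2 = (sqrt(2)*sqrt(h))/2 = sqrt(2)*sqrt(h)/2)
U(l, N) = 100 + I*2**(1/4)/2 (U(l, N) = sqrt(2)*sqrt(-sqrt(2)/2)/2 + 100 = sqrt(2)*(I*sqrt(2)*2**(1/4)/2)/2 + 100 = I*2**(1/4)/2 + 100 = 100 + I*2**(1/4)/2)
sqrt(318671 + U(k, (-9 - 1)*2)) = sqrt(318671 + (100 + I*2**(1/4)/2)) = sqrt(318771 + I*2**(1/4)/2)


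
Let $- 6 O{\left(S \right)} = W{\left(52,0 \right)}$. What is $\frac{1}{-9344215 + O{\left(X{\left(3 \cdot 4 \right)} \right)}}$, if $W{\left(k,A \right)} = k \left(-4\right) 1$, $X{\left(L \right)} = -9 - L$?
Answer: $- \frac{3}{28032541} \approx -1.0702 \cdot 10^{-7}$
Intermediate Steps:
$W{\left(k,A \right)} = - 4 k$ ($W{\left(k,A \right)} = - 4 k 1 = - 4 k$)
$O{\left(S \right)} = \frac{104}{3}$ ($O{\left(S \right)} = - \frac{\left(-4\right) 52}{6} = \left(- \frac{1}{6}\right) \left(-208\right) = \frac{104}{3}$)
$\frac{1}{-9344215 + O{\left(X{\left(3 \cdot 4 \right)} \right)}} = \frac{1}{-9344215 + \frac{104}{3}} = \frac{1}{- \frac{28032541}{3}} = - \frac{3}{28032541}$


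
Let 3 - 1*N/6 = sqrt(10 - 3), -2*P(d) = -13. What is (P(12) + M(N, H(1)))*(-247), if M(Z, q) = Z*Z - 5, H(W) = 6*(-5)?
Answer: -285285/2 + 53352*sqrt(7) ≈ -1486.4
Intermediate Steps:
P(d) = 13/2 (P(d) = -1/2*(-13) = 13/2)
N = 18 - 6*sqrt(7) (N = 18 - 6*sqrt(10 - 3) = 18 - 6*sqrt(7) ≈ 2.1255)
H(W) = -30
M(Z, q) = -5 + Z**2 (M(Z, q) = Z**2 - 5 = -5 + Z**2)
(P(12) + M(N, H(1)))*(-247) = (13/2 + (-5 + (18 - 6*sqrt(7))**2))*(-247) = (3/2 + (18 - 6*sqrt(7))**2)*(-247) = -741/2 - 247*(18 - 6*sqrt(7))**2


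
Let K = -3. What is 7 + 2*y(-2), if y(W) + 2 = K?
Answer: -3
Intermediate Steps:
y(W) = -5 (y(W) = -2 - 3 = -5)
7 + 2*y(-2) = 7 + 2*(-5) = 7 - 10 = -3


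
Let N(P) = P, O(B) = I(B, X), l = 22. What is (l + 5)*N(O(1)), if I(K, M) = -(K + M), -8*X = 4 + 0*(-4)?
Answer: -27/2 ≈ -13.500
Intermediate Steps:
X = -½ (X = -(4 + 0*(-4))/8 = -(4 + 0)/8 = -⅛*4 = -½ ≈ -0.50000)
I(K, M) = -K - M
O(B) = ½ - B (O(B) = -B - 1*(-½) = -B + ½ = ½ - B)
(l + 5)*N(O(1)) = (22 + 5)*(½ - 1*1) = 27*(½ - 1) = 27*(-½) = -27/2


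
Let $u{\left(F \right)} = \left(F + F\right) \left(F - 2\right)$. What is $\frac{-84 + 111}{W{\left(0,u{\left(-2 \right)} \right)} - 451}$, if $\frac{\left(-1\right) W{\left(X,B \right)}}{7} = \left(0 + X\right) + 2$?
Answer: $- \frac{9}{155} \approx -0.058065$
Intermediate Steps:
$u{\left(F \right)} = 2 F \left(-2 + F\right)$
$W{\left(X,B \right)} = -14 - 7 X$ ($W{\left(X,B \right)} = - 7 \left(\left(0 + X\right) + 2\right) = - 7 \left(X + 2\right) = - 7 \left(2 + X\right) = -14 - 7 X$)
$\frac{-84 + 111}{W{\left(0,u{\left(-2 \right)} \right)} - 451} = \frac{-84 + 111}{\left(-14 - 0\right) - 451} = \frac{27}{\left(-14 + 0\right) - 451} = \frac{27}{-14 - 451} = \frac{27}{-465} = 27 \left(- \frac{1}{465}\right) = - \frac{9}{155}$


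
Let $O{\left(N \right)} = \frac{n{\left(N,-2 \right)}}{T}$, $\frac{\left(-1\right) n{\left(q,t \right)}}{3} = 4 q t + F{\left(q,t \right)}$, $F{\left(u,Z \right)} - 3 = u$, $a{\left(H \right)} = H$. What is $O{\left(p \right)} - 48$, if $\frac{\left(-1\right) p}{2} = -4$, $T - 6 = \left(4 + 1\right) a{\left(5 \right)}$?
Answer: $- \frac{1329}{31} \approx -42.871$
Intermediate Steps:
$F{\left(u,Z \right)} = 3 + u$
$n{\left(q,t \right)} = -9 - 3 q - 12 q t$ ($n{\left(q,t \right)} = - 3 \left(4 q t + \left(3 + q\right)\right) = - 3 \left(3 + q + 4 q t\right) = -9 - 3 q - 12 q t$)
$T = 31$ ($T = 6 + \left(4 + 1\right) 5 = 6 + 5 \cdot 5 = 6 + 25 = 31$)
$p = 8$ ($p = \left(-2\right) \left(-4\right) = 8$)
$O{\left(N \right)} = - \frac{9}{31} + \frac{21 N}{31}$ ($O{\left(N \right)} = \frac{-9 - 3 N - 12 N \left(-2\right)}{31} = \left(-9 - 3 N + 24 N\right) \frac{1}{31} = \left(-9 + 21 N\right) \frac{1}{31} = - \frac{9}{31} + \frac{21 N}{31}$)
$O{\left(p \right)} - 48 = \left(- \frac{9}{31} + \frac{21}{31} \cdot 8\right) - 48 = \left(- \frac{9}{31} + \frac{168}{31}\right) - 48 = \frac{159}{31} - 48 = - \frac{1329}{31}$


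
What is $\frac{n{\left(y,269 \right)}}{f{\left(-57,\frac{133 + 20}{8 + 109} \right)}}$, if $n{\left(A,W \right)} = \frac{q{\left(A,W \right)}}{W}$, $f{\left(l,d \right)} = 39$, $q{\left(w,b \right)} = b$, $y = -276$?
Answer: $\frac{1}{39} \approx 0.025641$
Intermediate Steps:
$n{\left(A,W \right)} = 1$ ($n{\left(A,W \right)} = \frac{W}{W} = 1$)
$\frac{n{\left(y,269 \right)}}{f{\left(-57,\frac{133 + 20}{8 + 109} \right)}} = 1 \cdot \frac{1}{39} = \frac{1}{39}$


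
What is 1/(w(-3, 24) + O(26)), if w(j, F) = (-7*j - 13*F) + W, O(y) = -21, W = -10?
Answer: -1/322 ≈ -0.0031056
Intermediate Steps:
w(j, F) = -10 - 13*F - 7*j (w(j, F) = (-7*j - 13*F) - 10 = (-13*F - 7*j) - 10 = -10 - 13*F - 7*j)
1/(w(-3, 24) + O(26)) = 1/((-10 - 13*24 - 7*(-3)) - 21) = 1/((-10 - 312 + 21) - 21) = 1/(-301 - 21) = 1/(-322) = -1/322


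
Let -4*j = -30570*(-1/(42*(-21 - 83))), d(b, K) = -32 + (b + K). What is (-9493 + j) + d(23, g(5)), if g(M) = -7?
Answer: -27685113/2912 ≈ -9507.3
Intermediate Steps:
d(b, K) = -32 + K + b (d(b, K) = -32 + (K + b) = -32 + K + b)
j = 5095/2912 (j = -(-15285)/(2*((-21 - 83)*(-42))) = -(-15285)/(2*((-104*(-42)))) = -(-15285)/(2*4368) = -1/4*(-5095/728) = 5095/2912 ≈ 1.7497)
(-9493 + j) + d(23, g(5)) = (-9493 + 5095/2912) + (-32 - 7 + 23) = -27638521/2912 - 16 = -27685113/2912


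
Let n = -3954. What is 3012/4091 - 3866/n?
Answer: 13862627/8087907 ≈ 1.7140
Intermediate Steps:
3012/4091 - 3866/n = 3012/4091 - 3866/(-3954) = 3012*(1/4091) - 3866*(-1/3954) = 3012/4091 + 1933/1977 = 13862627/8087907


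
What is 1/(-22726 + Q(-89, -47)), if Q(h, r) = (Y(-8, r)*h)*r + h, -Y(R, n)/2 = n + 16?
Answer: 1/236531 ≈ 4.2278e-6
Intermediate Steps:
Y(R, n) = -32 - 2*n (Y(R, n) = -2*(n + 16) = -2*(16 + n) = -32 - 2*n)
Q(h, r) = h + h*r*(-32 - 2*r) (Q(h, r) = ((-32 - 2*r)*h)*r + h = (h*(-32 - 2*r))*r + h = h*r*(-32 - 2*r) + h = h + h*r*(-32 - 2*r))
1/(-22726 + Q(-89, -47)) = 1/(-22726 - 1*(-89)*(-1 + 2*(-47)*(16 - 47))) = 1/(-22726 - 1*(-89)*(-1 + 2*(-47)*(-31))) = 1/(-22726 - 1*(-89)*(-1 + 2914)) = 1/(-22726 - 1*(-89)*2913) = 1/(-22726 + 259257) = 1/236531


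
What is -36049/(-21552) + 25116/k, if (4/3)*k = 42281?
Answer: 2245921145/911240112 ≈ 2.4647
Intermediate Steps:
k = 126843/4 (k = (¾)*42281 = 126843/4 ≈ 31711.)
-36049/(-21552) + 25116/k = -36049/(-21552) + 25116/(126843/4) = -36049*(-1/21552) + 25116*(4/126843) = 36049/21552 + 33488/42281 = 2245921145/911240112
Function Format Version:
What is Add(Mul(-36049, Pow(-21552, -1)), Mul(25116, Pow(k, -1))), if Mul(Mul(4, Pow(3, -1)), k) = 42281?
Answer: Rational(2245921145, 911240112) ≈ 2.4647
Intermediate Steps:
k = Rational(126843, 4) (k = Mul(Rational(3, 4), 42281) = Rational(126843, 4) ≈ 31711.)
Add(Mul(-36049, Pow(-21552, -1)), Mul(25116, Pow(k, -1))) = Add(Mul(-36049, Pow(-21552, -1)), Mul(25116, Pow(Rational(126843, 4), -1))) = Add(Mul(-36049, Rational(-1, 21552)), Mul(25116, Rational(4, 126843))) = Add(Rational(36049, 21552), Rational(33488, 42281)) = Rational(2245921145, 911240112)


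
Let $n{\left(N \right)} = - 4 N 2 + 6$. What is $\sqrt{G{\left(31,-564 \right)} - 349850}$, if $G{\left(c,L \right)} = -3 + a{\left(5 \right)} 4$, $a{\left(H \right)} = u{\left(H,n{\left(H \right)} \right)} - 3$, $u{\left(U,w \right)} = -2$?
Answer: $i \sqrt{349873} \approx 591.5 i$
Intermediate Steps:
$n{\left(N \right)} = 6 - 8 N$ ($n{\left(N \right)} = - 4 \cdot 2 N + 6 = - 8 N + 6 = 6 - 8 N$)
$a{\left(H \right)} = -5$ ($a{\left(H \right)} = -2 - 3 = -5$)
$G{\left(c,L \right)} = -23$ ($G{\left(c,L \right)} = -3 - 20 = -23$)
$\sqrt{G{\left(31,-564 \right)} - 349850} = \sqrt{-23 - 349850} = \sqrt{-349873} = i \sqrt{349873}$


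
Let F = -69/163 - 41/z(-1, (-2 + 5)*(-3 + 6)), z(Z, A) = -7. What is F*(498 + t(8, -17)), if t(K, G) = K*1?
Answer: 3137200/1141 ≈ 2749.5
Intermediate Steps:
t(K, G) = K
F = 6200/1141 (F = -69/163 - 41/(-7) = -69*1/163 - 41*(-1/7) = -69/163 + 41/7 = 6200/1141 ≈ 5.4338)
F*(498 + t(8, -17)) = 6200*(498 + 8)/1141 = (6200/1141)*506 = 3137200/1141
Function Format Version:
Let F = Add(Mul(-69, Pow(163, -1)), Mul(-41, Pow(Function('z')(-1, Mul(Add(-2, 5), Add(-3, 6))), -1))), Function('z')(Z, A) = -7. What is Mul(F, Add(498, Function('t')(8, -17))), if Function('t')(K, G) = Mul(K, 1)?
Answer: Rational(3137200, 1141) ≈ 2749.5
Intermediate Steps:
Function('t')(K, G) = K
F = Rational(6200, 1141) (F = Add(Mul(-69, Pow(163, -1)), Mul(-41, Pow(-7, -1))) = Add(Mul(-69, Rational(1, 163)), Mul(-41, Rational(-1, 7))) = Add(Rational(-69, 163), Rational(41, 7)) = Rational(6200, 1141) ≈ 5.4338)
Mul(F, Add(498, Function('t')(8, -17))) = Mul(Rational(6200, 1141), Add(498, 8)) = Mul(Rational(6200, 1141), 506) = Rational(3137200, 1141)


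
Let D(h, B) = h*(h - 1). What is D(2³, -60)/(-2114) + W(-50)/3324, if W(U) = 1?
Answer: -13145/501924 ≈ -0.026189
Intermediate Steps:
D(h, B) = h*(-1 + h)
D(2³, -60)/(-2114) + W(-50)/3324 = (2³*(-1 + 2³))/(-2114) + 1/3324 = (8*(-1 + 8))*(-1/2114) + 1*(1/3324) = (8*7)*(-1/2114) + 1/3324 = 56*(-1/2114) + 1/3324 = -4/151 + 1/3324 = -13145/501924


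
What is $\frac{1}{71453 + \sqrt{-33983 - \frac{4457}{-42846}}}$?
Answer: $\frac{3061475238}{218753046211975} - \frac{13 i \sqrt{369142669374}}{218753046211975} \approx 1.3995 \cdot 10^{-5} - 3.6107 \cdot 10^{-8} i$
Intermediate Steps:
$\frac{1}{71453 + \sqrt{-33983 - \frac{4457}{-42846}}} = \frac{1}{71453 + \sqrt{-33983 - - \frac{4457}{42846}}} = \frac{1}{71453 + \sqrt{-33983 + \frac{4457}{42846}}} = \frac{1}{71453 + \sqrt{- \frac{1456031161}{42846}}} = \frac{1}{71453 + \frac{13 i \sqrt{369142669374}}{42846}}$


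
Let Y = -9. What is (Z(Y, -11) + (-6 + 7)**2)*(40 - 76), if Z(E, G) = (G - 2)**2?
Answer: -6120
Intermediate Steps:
Z(E, G) = (-2 + G)**2
(Z(Y, -11) + (-6 + 7)**2)*(40 - 76) = ((-2 - 11)**2 + (-6 + 7)**2)*(40 - 76) = ((-13)**2 + 1**2)*(-36) = (169 + 1)*(-36) = 170*(-36) = -6120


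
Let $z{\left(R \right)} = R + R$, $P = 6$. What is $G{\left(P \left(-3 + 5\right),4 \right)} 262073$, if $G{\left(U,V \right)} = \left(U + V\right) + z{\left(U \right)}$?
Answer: $10482920$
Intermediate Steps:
$z{\left(R \right)} = 2 R$
$G{\left(U,V \right)} = V + 3 U$ ($G{\left(U,V \right)} = \left(U + V\right) + 2 U = V + 3 U$)
$G{\left(P \left(-3 + 5\right),4 \right)} 262073 = \left(4 + 3 \cdot 6 \left(-3 + 5\right)\right) 262073 = \left(4 + 3 \cdot 6 \cdot 2\right) 262073 = \left(4 + 3 \cdot 12\right) 262073 = \left(4 + 36\right) 262073 = 40 \cdot 262073 = 10482920$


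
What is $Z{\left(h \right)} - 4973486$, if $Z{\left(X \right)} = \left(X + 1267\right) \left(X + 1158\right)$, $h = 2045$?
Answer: $5634850$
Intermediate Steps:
$Z{\left(X \right)} = \left(1158 + X\right) \left(1267 + X\right)$ ($Z{\left(X \right)} = \left(1267 + X\right) \left(1158 + X\right) = \left(1158 + X\right) \left(1267 + X\right)$)
$Z{\left(h \right)} - 4973486 = \left(1467186 + 2045^{2} + 2425 \cdot 2045\right) - 4973486 = \left(1467186 + 4182025 + 4959125\right) - 4973486 = 10608336 - 4973486 = 5634850$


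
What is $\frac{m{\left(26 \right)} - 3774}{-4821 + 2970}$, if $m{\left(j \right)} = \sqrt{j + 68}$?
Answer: $\frac{1258}{617} - \frac{\sqrt{94}}{1851} \approx 2.0337$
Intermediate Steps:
$m{\left(j \right)} = \sqrt{68 + j}$
$\frac{m{\left(26 \right)} - 3774}{-4821 + 2970} = \frac{\sqrt{68 + 26} - 3774}{-4821 + 2970} = \frac{\sqrt{94} - 3774}{-1851} = \left(-3774 + \sqrt{94}\right) \left(- \frac{1}{1851}\right) = \frac{1258}{617} - \frac{\sqrt{94}}{1851}$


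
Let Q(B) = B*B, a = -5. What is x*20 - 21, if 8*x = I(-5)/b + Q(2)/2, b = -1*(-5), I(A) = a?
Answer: -37/2 ≈ -18.500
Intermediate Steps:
Q(B) = B²
I(A) = -5
b = 5
x = ⅛ (x = (-5/5 + 2²/2)/8 = (-5*⅕ + 4*(½))/8 = (-1 + 2)/8 = (⅛)*1 = ⅛ ≈ 0.12500)
x*20 - 21 = (⅛)*20 - 21 = 5/2 - 21 = -37/2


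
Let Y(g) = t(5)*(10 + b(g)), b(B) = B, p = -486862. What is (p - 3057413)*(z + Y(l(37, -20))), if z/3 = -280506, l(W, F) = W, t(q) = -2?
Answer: 2982904371300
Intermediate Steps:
z = -841518 (z = 3*(-280506) = -841518)
Y(g) = -20 - 2*g (Y(g) = -2*(10 + g) = -20 - 2*g)
(p - 3057413)*(z + Y(l(37, -20))) = (-486862 - 3057413)*(-841518 + (-20 - 2*37)) = -3544275*(-841518 + (-20 - 74)) = -3544275*(-841518 - 94) = -3544275*(-841612) = 2982904371300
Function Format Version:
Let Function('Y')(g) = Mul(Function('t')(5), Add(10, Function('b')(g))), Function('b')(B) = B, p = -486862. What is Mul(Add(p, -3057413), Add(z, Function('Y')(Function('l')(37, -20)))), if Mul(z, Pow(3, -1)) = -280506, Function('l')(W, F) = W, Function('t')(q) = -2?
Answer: 2982904371300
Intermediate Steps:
z = -841518 (z = Mul(3, -280506) = -841518)
Function('Y')(g) = Add(-20, Mul(-2, g)) (Function('Y')(g) = Mul(-2, Add(10, g)) = Add(-20, Mul(-2, g)))
Mul(Add(p, -3057413), Add(z, Function('Y')(Function('l')(37, -20)))) = Mul(Add(-486862, -3057413), Add(-841518, Add(-20, Mul(-2, 37)))) = Mul(-3544275, Add(-841518, Add(-20, -74))) = Mul(-3544275, Add(-841518, -94)) = Mul(-3544275, -841612) = 2982904371300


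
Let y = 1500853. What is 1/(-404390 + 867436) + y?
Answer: 694963978239/463046 ≈ 1.5009e+6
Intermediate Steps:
1/(-404390 + 867436) + y = 1/(-404390 + 867436) + 1500853 = 1/463046 + 1500853 = 694963978239/463046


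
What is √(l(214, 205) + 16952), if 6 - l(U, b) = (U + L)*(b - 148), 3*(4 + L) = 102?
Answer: 5*√122 ≈ 55.227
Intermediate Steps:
L = 30 (L = -4 + (⅓)*102 = -4 + 34 = 30)
l(U, b) = 6 - (-148 + b)*(30 + U) (l(U, b) = 6 - (U + 30)*(b - 148) = 6 - (30 + U)*(-148 + b) = 6 - (-148 + b)*(30 + U))
√(l(214, 205) + 16952) = √((4446 - 30*205 + 148*214 - 1*214*205) + 16952) = √((4446 - 6150 + 31672 - 43870) + 16952) = √(-13902 + 16952) = √3050 = 5*√122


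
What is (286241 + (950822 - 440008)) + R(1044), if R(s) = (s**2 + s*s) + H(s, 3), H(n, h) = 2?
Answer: 2976929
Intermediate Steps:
R(s) = 2 + 2*s**2 (R(s) = (s**2 + s*s) + 2 = (s**2 + s**2) + 2 = 2*s**2 + 2 = 2 + 2*s**2)
(286241 + (950822 - 440008)) + R(1044) = (286241 + (950822 - 440008)) + (2 + 2*1044**2) = (286241 + 510814) + (2 + 2*1089936) = 797055 + (2 + 2179872) = 797055 + 2179874 = 2976929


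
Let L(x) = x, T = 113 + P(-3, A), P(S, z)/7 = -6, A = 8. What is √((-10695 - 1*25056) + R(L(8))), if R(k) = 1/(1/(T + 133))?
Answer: 17*I*√123 ≈ 188.54*I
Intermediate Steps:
P(S, z) = -42 (P(S, z) = 7*(-6) = -42)
T = 71 (T = 113 - 42 = 71)
R(k) = 204 (R(k) = 1/(1/(71 + 133)) = 1/(1/204) = 204)
√((-10695 - 1*25056) + R(L(8))) = √((-10695 - 1*25056) + 204) = √((-10695 - 25056) + 204) = √(-35751 + 204) = √(-35547) = 17*I*√123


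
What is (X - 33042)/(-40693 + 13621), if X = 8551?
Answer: 24491/27072 ≈ 0.90466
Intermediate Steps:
(X - 33042)/(-40693 + 13621) = (8551 - 33042)/(-40693 + 13621) = -24491/(-27072) = -24491*(-1/27072) = 24491/27072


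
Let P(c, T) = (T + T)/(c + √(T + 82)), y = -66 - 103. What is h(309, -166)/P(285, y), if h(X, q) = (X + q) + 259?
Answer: -57285/169 - 201*I*√87/169 ≈ -338.96 - 11.094*I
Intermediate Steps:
h(X, q) = 259 + X + q
y = -169
P(c, T) = 2*T/(c + √(82 + T)) (P(c, T) = (2*T)/(c + √(82 + T)) = 2*T/(c + √(82 + T)))
h(309, -166)/P(285, y) = (259 + 309 - 166)/((2*(-169)/(285 + √(82 - 169)))) = 402/((2*(-169)/(285 + √(-87)))) = 402/((2*(-169)/(285 + I*√87))) = 402/((-338/(285 + I*√87))) = 402*(-285/338 - I*√87/338) = -57285/169 - 201*I*√87/169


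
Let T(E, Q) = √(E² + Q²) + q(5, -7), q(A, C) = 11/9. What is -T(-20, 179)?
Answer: -11/9 - √32441 ≈ -181.34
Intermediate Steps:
q(A, C) = 11/9 (q(A, C) = 11*(⅑) = 11/9)
T(E, Q) = 11/9 + √(E² + Q²) (T(E, Q) = √(E² + Q²) + 11/9 = 11/9 + √(E² + Q²))
-T(-20, 179) = -(11/9 + √((-20)² + 179²)) = -(11/9 + √(400 + 32041)) = -(11/9 + √32441) = -11/9 - √32441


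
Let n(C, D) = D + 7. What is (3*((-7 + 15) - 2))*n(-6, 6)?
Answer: 234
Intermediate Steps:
n(C, D) = 7 + D
(3*((-7 + 15) - 2))*n(-6, 6) = (3*((-7 + 15) - 2))*(7 + 6) = (3*(8 - 2))*13 = (3*6)*13 = 18*13 = 234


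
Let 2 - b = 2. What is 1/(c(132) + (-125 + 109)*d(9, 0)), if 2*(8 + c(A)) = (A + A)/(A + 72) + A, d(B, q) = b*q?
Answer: 17/997 ≈ 0.017051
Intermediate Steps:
b = 0 (b = 2 - 1*2 = 2 - 2 = 0)
d(B, q) = 0 (d(B, q) = 0*q = 0)
c(A) = -8 + A/2 + A/(72 + A) (c(A) = -8 + ((A + A)/(A + 72) + A)/2 = -8 + ((2*A)/(72 + A) + A)/2 = -8 + (2*A/(72 + A) + A)/2 = -8 + (A + 2*A/(72 + A))/2 = -8 + (A/2 + A/(72 + A)) = -8 + A/2 + A/(72 + A))
1/(c(132) + (-125 + 109)*d(9, 0)) = 1/((-1152 + 132² + 58*132)/(2*(72 + 132)) + (-125 + 109)*0) = 1/((½)*(-1152 + 17424 + 7656)/204 - 16*0) = 1/((½)*(1/204)*23928 + 0) = 1/(997/17 + 0) = 1/(997/17) = 17/997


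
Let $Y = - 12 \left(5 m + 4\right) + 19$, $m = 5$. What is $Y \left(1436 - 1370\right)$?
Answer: $-21714$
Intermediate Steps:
$Y = -329$ ($Y = - 12 \left(5 \cdot 5 + 4\right) + 19 = - 12 \left(25 + 4\right) + 19 = \left(-12\right) 29 + 19 = -348 + 19 = -329$)
$Y \left(1436 - 1370\right) = - 329 \left(1436 - 1370\right) = \left(-329\right) 66 = -21714$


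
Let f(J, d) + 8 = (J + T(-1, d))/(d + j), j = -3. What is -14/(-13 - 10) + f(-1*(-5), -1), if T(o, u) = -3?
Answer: -363/46 ≈ -7.8913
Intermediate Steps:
f(J, d) = -8 + (-3 + J)/(-3 + d) (f(J, d) = -8 + (J - 3)/(d - 3) = -8 + (-3 + J)/(-3 + d))
-14/(-13 - 10) + f(-1*(-5), -1) = -14/(-13 - 10) + (21 - 1*(-5) - 8*(-1))/(-3 - 1) = -14/(-23) + (21 + 5 + 8)/(-4) = -14*(-1/23) - ¼*34 = 14/23 - 17/2 = -363/46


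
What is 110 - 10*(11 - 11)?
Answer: 110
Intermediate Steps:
110 - 10*(11 - 11) = 110 - 10*0 = 110 + 0 = 110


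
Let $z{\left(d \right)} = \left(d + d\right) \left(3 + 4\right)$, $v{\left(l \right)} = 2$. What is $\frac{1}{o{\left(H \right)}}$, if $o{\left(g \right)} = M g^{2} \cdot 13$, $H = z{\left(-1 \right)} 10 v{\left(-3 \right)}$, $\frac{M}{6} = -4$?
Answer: $- \frac{1}{24460800} \approx -4.0882 \cdot 10^{-8}$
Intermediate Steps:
$M = -24$ ($M = 6 \left(-4\right) = -24$)
$z{\left(d \right)} = 14 d$ ($z{\left(d \right)} = 2 d 7 = 14 d$)
$H = -280$ ($H = 14 \left(-1\right) 10 \cdot 2 = \left(-14\right) 10 \cdot 2 = \left(-140\right) 2 = -280$)
$o{\left(g \right)} = - 312 g^{2}$ ($o{\left(g \right)} = - 24 g^{2} \cdot 13 = - 312 g^{2}$)
$\frac{1}{o{\left(H \right)}} = \frac{1}{\left(-312\right) \left(-280\right)^{2}} = \frac{1}{\left(-312\right) 78400} = \frac{1}{-24460800} = - \frac{1}{24460800}$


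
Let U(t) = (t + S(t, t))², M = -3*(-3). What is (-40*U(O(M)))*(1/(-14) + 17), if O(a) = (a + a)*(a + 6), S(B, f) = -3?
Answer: -337909860/7 ≈ -4.8273e+7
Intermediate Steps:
M = 9
O(a) = 2*a*(6 + a) (O(a) = (2*a)*(6 + a) = 2*a*(6 + a))
U(t) = (-3 + t)² (U(t) = (t - 3)² = (-3 + t)²)
(-40*U(O(M)))*(1/(-14) + 17) = (-40*(-3 + 2*9*(6 + 9))²)*(1/(-14) + 17) = (-40*(-3 + 2*9*15)²)*(-1/14 + 17) = -40*(-3 + 270)²*(237/14) = -40*267²*(237/14) = -40*71289*(237/14) = -2851560*237/14 = -337909860/7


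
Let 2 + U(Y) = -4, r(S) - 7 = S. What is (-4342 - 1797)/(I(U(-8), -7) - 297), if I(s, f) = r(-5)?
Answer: 6139/295 ≈ 20.810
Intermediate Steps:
r(S) = 7 + S
U(Y) = -6 (U(Y) = -2 - 4 = -6)
I(s, f) = 2 (I(s, f) = 7 - 5 = 2)
(-4342 - 1797)/(I(U(-8), -7) - 297) = (-4342 - 1797)/(2 - 297) = -6139/(-295) = -6139*(-1/295) = 6139/295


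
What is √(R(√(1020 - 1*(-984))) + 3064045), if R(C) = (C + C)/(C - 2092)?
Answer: √(3204991070 - 3064047*√501)/√(1046 - √501) ≈ 1750.4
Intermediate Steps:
R(C) = 2*C/(-2092 + C) (R(C) = (2*C)/(-2092 + C) = 2*C/(-2092 + C))
√(R(√(1020 - 1*(-984))) + 3064045) = √(2*√(1020 - 1*(-984))/(-2092 + √(1020 - 1*(-984))) + 3064045) = √(2*√(1020 + 984)/(-2092 + √(1020 + 984)) + 3064045) = √(2*√2004/(-2092 + √2004) + 3064045) = √(2*(2*√501)/(-2092 + 2*√501) + 3064045) = √(4*√501/(-2092 + 2*√501) + 3064045) = √(3064045 + 4*√501/(-2092 + 2*√501))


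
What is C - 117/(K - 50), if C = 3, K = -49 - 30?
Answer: 168/43 ≈ 3.9070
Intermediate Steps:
K = -79
C - 117/(K - 50) = 3 - 117/(-79 - 50) = 3 - 117/(-129) = 3 - 117*(-1/129) = 3 + 39/43 = 168/43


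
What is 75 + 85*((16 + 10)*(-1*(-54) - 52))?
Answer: 4495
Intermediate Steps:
75 + 85*((16 + 10)*(-1*(-54) - 52)) = 75 + 85*(26*(54 - 52)) = 75 + 85*(26*2) = 75 + 85*52 = 75 + 4420 = 4495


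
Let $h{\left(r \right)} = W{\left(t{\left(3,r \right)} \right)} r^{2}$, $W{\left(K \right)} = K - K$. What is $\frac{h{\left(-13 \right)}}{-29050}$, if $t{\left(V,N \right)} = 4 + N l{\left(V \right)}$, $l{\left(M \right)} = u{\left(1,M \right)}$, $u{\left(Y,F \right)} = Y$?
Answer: $0$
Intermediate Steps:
$l{\left(M \right)} = 1$
$t{\left(V,N \right)} = 4 + N$ ($t{\left(V,N \right)} = 4 + N 1 = 4 + N$)
$W{\left(K \right)} = 0$
$h{\left(r \right)} = 0$ ($h{\left(r \right)} = 0 r^{2} = 0$)
$\frac{h{\left(-13 \right)}}{-29050} = \frac{0}{-29050} = 0 \left(- \frac{1}{29050}\right) = 0$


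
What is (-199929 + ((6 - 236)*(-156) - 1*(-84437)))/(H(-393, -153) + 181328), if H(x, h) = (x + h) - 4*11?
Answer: -39806/90369 ≈ -0.44048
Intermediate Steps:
H(x, h) = -44 + h + x (H(x, h) = (h + x) - 44 = -44 + h + x)
(-199929 + ((6 - 236)*(-156) - 1*(-84437)))/(H(-393, -153) + 181328) = (-199929 + ((6 - 236)*(-156) - 1*(-84437)))/((-44 - 153 - 393) + 181328) = (-199929 + (-230*(-156) + 84437))/(-590 + 181328) = (-199929 + (35880 + 84437))/180738 = (-199929 + 120317)*(1/180738) = -79612*1/180738 = -39806/90369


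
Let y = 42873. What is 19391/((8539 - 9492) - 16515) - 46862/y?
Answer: -1649935759/748905564 ≈ -2.2031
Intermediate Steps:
19391/((8539 - 9492) - 16515) - 46862/y = 19391/((8539 - 9492) - 16515) - 46862/42873 = 19391/(-953 - 16515) - 46862*1/42873 = 19391/(-17468) - 46862/42873 = 19391*(-1/17468) - 46862/42873 = -19391/17468 - 46862/42873 = -1649935759/748905564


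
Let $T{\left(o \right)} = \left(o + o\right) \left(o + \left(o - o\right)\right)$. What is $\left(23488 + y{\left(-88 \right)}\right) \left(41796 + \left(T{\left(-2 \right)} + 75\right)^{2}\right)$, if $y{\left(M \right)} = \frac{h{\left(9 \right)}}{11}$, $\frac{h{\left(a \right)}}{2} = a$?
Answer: $\frac{12579522410}{11} \approx 1.1436 \cdot 10^{9}$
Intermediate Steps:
$h{\left(a \right)} = 2 a$
$T{\left(o \right)} = 2 o^{2}$ ($T{\left(o \right)} = 2 o \left(o + 0\right) = 2 o o = 2 o^{2}$)
$y{\left(M \right)} = \frac{18}{11}$ ($y{\left(M \right)} = \frac{2 \cdot 9}{11} = 18 \cdot \frac{1}{11} = \frac{18}{11}$)
$\left(23488 + y{\left(-88 \right)}\right) \left(41796 + \left(T{\left(-2 \right)} + 75\right)^{2}\right) = \left(23488 + \frac{18}{11}\right) \left(41796 + \left(2 \left(-2\right)^{2} + 75\right)^{2}\right) = \frac{258386 \left(41796 + \left(2 \cdot 4 + 75\right)^{2}\right)}{11} = \frac{258386 \left(41796 + \left(8 + 75\right)^{2}\right)}{11} = \frac{258386 \left(41796 + 83^{2}\right)}{11} = \frac{258386 \left(41796 + 6889\right)}{11} = \frac{258386}{11} \cdot 48685 = \frac{12579522410}{11}$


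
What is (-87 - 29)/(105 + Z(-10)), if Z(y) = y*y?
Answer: -116/205 ≈ -0.56585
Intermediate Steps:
Z(y) = y**2
(-87 - 29)/(105 + Z(-10)) = (-87 - 29)/(105 + (-10)**2) = -116/(105 + 100) = -116/205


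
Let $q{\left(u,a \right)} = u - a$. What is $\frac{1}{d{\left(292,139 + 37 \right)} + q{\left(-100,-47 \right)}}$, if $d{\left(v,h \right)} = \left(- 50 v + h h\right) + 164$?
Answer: $\frac{1}{16487} \approx 6.0654 \cdot 10^{-5}$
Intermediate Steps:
$d{\left(v,h \right)} = 164 + h^{2} - 50 v$ ($d{\left(v,h \right)} = \left(- 50 v + h^{2}\right) + 164 = \left(h^{2} - 50 v\right) + 164 = 164 + h^{2} - 50 v$)
$\frac{1}{d{\left(292,139 + 37 \right)} + q{\left(-100,-47 \right)}} = \frac{1}{\left(164 + \left(139 + 37\right)^{2} - 14600\right) - 53} = \frac{1}{\left(164 + 176^{2} - 14600\right) + \left(-100 + 47\right)} = \frac{1}{\left(164 + 30976 - 14600\right) - 53} = \frac{1}{16540 - 53} = \frac{1}{16487}$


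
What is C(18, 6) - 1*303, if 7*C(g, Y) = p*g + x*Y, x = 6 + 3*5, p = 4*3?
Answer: -1779/7 ≈ -254.14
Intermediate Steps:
p = 12
x = 21 (x = 6 + 15 = 21)
C(g, Y) = 3*Y + 12*g/7 (C(g, Y) = (12*g + 21*Y)/7 = 3*Y + 12*g/7)
C(18, 6) - 1*303 = (3*6 + (12/7)*18) - 1*303 = (18 + 216/7) - 303 = 342/7 - 303 = -1779/7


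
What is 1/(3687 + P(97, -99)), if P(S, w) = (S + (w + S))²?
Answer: 1/12712 ≈ 7.8666e-5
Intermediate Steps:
P(S, w) = (w + 2*S)² (P(S, w) = (S + (S + w))² = (w + 2*S)²)
1/(3687 + P(97, -99)) = 1/(3687 + (-99 + 2*97)²) = 1/(3687 + (-99 + 194)²) = 1/(3687 + 95²) = 1/(3687 + 9025) = 1/12712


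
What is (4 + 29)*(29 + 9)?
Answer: 1254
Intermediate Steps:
(4 + 29)*(29 + 9) = 33*38 = 1254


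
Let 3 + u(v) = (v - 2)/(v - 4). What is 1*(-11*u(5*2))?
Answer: 55/3 ≈ 18.333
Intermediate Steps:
u(v) = -3 + (-2 + v)/(-4 + v) (u(v) = -3 + (v - 2)/(v - 4) = -3 + (-2 + v)/(-4 + v))
1*(-11*u(5*2)) = 1*(-22*(5 - 5*2)/(-4 + 5*2)) = 1*(-22*(5 - 1*10)/(-4 + 10)) = 1*(-22*(5 - 10)/6) = 1*(-22*(-5)/6) = 1*(-11*(-5/3)) = 1*(55/3) = 55/3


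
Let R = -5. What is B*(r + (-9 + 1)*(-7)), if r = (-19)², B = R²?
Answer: 10425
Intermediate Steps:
B = 25 (B = (-5)² = 25)
r = 361
B*(r + (-9 + 1)*(-7)) = 25*(361 + (-9 + 1)*(-7)) = 25*(361 - 8*(-7)) = 25*(361 + 56) = 25*417 = 10425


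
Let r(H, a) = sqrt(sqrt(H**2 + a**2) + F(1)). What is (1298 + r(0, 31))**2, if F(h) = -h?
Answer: (1298 + sqrt(30))**2 ≈ 1.6991e+6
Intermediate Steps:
r(H, a) = sqrt(-1 + sqrt(H**2 + a**2)) (r(H, a) = sqrt(sqrt(H**2 + a**2) - 1*1) = sqrt(sqrt(H**2 + a**2) - 1) = sqrt(-1 + sqrt(H**2 + a**2)))
(1298 + r(0, 31))**2 = (1298 + sqrt(-1 + sqrt(0**2 + 31**2)))**2 = (1298 + sqrt(-1 + sqrt(0 + 961)))**2 = (1298 + sqrt(-1 + sqrt(961)))**2 = (1298 + sqrt(-1 + 31))**2 = (1298 + sqrt(30))**2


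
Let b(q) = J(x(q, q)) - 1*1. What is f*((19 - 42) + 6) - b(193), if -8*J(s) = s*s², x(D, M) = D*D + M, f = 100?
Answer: 6561258217662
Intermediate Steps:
x(D, M) = M + D² (x(D, M) = D² + M = M + D²)
J(s) = -s³/8 (J(s) = -s*s²/8 = -s³/8)
b(q) = -1 - (q + q²)³/8 (b(q) = -(q + q²)³/8 - 1*1 = -(q + q²)³/8 - 1 = -1 - (q + q²)³/8)
f*((19 - 42) + 6) - b(193) = 100*((19 - 42) + 6) - (-1 - ⅛*193³*(1 + 193)³) = 100*(-23 + 6) - (-1 - ⅛*7189057*194³) = 100*(-17) - (-1 - ⅛*7189057*7301384) = -1700 - (-1 - 6561258219361) = -1700 - 1*(-6561258219362) = -1700 + 6561258219362 = 6561258217662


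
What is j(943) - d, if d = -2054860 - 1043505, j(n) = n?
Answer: 3099308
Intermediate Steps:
d = -3098365
j(943) - d = 943 - 1*(-3098365) = 943 + 3098365 = 3099308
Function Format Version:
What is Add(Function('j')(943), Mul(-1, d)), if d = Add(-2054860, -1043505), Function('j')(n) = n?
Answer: 3099308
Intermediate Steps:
d = -3098365
Add(Function('j')(943), Mul(-1, d)) = Add(943, Mul(-1, -3098365)) = Add(943, 3098365) = 3099308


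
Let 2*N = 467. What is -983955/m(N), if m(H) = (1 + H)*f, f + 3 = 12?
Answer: -93710/201 ≈ -466.22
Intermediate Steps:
f = 9 (f = -3 + 12 = 9)
N = 467/2 (N = (1/2)*467 = 467/2 ≈ 233.50)
m(H) = 9 + 9*H (m(H) = (1 + H)*9 = 9 + 9*H)
-983955/m(N) = -983955/(9 + 9*(467/2)) = -983955/(9 + 4203/2) = -983955/4221/2 = -983955*2/4221 = -1*93710/201 = -93710/201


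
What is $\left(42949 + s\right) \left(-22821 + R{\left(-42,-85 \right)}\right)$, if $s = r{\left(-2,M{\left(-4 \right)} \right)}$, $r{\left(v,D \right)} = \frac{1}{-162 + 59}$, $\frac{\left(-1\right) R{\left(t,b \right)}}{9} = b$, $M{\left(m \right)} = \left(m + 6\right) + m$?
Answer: $- \frac{97570141776}{103} \approx -9.4728 \cdot 10^{8}$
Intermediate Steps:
$M{\left(m \right)} = 6 + 2 m$ ($M{\left(m \right)} = \left(6 + m\right) + m = 6 + 2 m$)
$R{\left(t,b \right)} = - 9 b$
$r{\left(v,D \right)} = - \frac{1}{103}$ ($r{\left(v,D \right)} = \frac{1}{-103} = - \frac{1}{103}$)
$s = - \frac{1}{103} \approx -0.0097087$
$\left(42949 + s\right) \left(-22821 + R{\left(-42,-85 \right)}\right) = \left(42949 - \frac{1}{103}\right) \left(-22821 - -765\right) = \frac{4423746 \left(-22821 + 765\right)}{103} = \frac{4423746}{103} \left(-22056\right) = - \frac{97570141776}{103}$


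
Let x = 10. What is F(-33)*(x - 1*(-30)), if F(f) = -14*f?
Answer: 18480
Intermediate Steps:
F(-33)*(x - 1*(-30)) = (-14*(-33))*(10 - 1*(-30)) = 462*(10 + 30) = 462*40 = 18480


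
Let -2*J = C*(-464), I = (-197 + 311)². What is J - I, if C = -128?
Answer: -42692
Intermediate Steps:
I = 12996 (I = 114² = 12996)
J = -29696 (J = -(-64)*(-464) = -½*59392 = -29696)
J - I = -29696 - 1*12996 = -29696 - 12996 = -42692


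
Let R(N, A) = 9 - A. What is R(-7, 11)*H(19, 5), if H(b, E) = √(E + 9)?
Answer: -2*√14 ≈ -7.4833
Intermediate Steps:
H(b, E) = √(9 + E)
R(-7, 11)*H(19, 5) = (9 - 1*11)*√(9 + 5) = (9 - 11)*√14 = -2*√14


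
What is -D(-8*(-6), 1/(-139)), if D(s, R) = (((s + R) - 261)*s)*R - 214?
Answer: 2713510/19321 ≈ 140.44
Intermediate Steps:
D(s, R) = -214 + R*s*(-261 + R + s) (D(s, R) = (((R + s) - 261)*s)*R - 214 = ((-261 + R + s)*s)*R - 214 = (s*(-261 + R + s))*R - 214 = R*s*(-261 + R + s) - 214 = -214 + R*s*(-261 + R + s))
-D(-8*(-6), 1/(-139)) = -(-214 + (-8*(-6))**2/(-139) + (-8*(-6))*(1/(-139))**2 - 261*(-8*(-6))/(-139)) = -(-214 - 1/139*48**2 + 48*(-1/139)**2 - 261*(-1/139)*48) = -(-214 - 1/139*2304 + 48*(1/19321) + 12528/139) = -(-214 - 2304/139 + 48/19321 + 12528/139) = -1*(-2713510/19321) = 2713510/19321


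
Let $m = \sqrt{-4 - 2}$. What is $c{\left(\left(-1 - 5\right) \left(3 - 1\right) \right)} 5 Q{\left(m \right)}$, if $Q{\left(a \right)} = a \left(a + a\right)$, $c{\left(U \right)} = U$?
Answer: $720$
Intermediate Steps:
$m = i \sqrt{6}$ ($m = \sqrt{-6} = i \sqrt{6} \approx 2.4495 i$)
$Q{\left(a \right)} = 2 a^{2}$ ($Q{\left(a \right)} = a 2 a = 2 a^{2}$)
$c{\left(\left(-1 - 5\right) \left(3 - 1\right) \right)} 5 Q{\left(m \right)} = \left(-1 - 5\right) \left(3 - 1\right) 5 \cdot 2 \left(i \sqrt{6}\right)^{2} = \left(-6\right) 2 \cdot 5 \cdot 2 \left(-6\right) = \left(-12\right) 5 \left(-12\right) = \left(-60\right) \left(-12\right) = 720$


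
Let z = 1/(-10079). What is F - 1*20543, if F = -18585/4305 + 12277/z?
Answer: -5074177643/41 ≈ -1.2376e+8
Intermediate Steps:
z = -1/10079 ≈ -9.9216e-5
F = -5073335380/41 (F = -18585/4305 + 12277/(-1/10079) = -18585*1/4305 + 12277*(-10079) = -177/41 - 123739883 = -5073335380/41 ≈ -1.2374e+8)
F - 1*20543 = -5073335380/41 - 1*20543 = -5073335380/41 - 20543 = -5074177643/41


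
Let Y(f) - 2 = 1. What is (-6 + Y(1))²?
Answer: 9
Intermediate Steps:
Y(f) = 3 (Y(f) = 2 + 1 = 3)
(-6 + Y(1))² = (-6 + 3)² = (-3)² = 9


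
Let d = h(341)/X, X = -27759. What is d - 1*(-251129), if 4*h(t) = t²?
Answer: 27884243363/111036 ≈ 2.5113e+5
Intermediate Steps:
h(t) = t²/4
d = -116281/111036 (d = ((¼)*341²)/(-27759) = ((¼)*116281)*(-1/27759) = (116281/4)*(-1/27759) = -116281/111036 ≈ -1.0472)
d - 1*(-251129) = -116281/111036 - 1*(-251129) = -116281/111036 + 251129 = 27884243363/111036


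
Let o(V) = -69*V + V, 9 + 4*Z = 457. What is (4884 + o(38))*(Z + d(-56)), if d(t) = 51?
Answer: 374900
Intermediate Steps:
Z = 112 (Z = -9/4 + (¼)*457 = -9/4 + 457/4 = 112)
o(V) = -68*V
(4884 + o(38))*(Z + d(-56)) = (4884 - 68*38)*(112 + 51) = (4884 - 2584)*163 = 2300*163 = 374900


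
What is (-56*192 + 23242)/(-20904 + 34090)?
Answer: 6245/6593 ≈ 0.94722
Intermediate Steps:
(-56*192 + 23242)/(-20904 + 34090) = (-10752 + 23242)/13186 = 12490*(1/13186) = 6245/6593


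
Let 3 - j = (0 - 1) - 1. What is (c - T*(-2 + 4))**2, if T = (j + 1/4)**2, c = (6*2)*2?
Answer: 62001/64 ≈ 968.77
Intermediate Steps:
j = 5 (j = 3 - ((0 - 1) - 1) = 3 - (-1 - 1) = 3 - 1*(-2) = 3 + 2 = 5)
c = 24 (c = 12*2 = 24)
T = 441/16 (T = (5 + 1/4)**2 = (21/4)**2 = 441/16 ≈ 27.563)
(c - T*(-2 + 4))**2 = (24 - 441*(-2 + 4)/16)**2 = (24 - 441*2/16)**2 = (24 - 1*441/8)**2 = (24 - 441/8)**2 = (-249/8)**2 = 62001/64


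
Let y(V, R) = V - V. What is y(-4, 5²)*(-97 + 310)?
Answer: 0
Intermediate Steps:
y(V, R) = 0
y(-4, 5²)*(-97 + 310) = 0*(-97 + 310) = 0*213 = 0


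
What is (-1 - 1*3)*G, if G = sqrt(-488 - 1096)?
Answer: -48*I*sqrt(11) ≈ -159.2*I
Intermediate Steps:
G = 12*I*sqrt(11) (G = sqrt(-1584) = 12*I*sqrt(11) ≈ 39.799*I)
(-1 - 1*3)*G = (-1 - 1*3)*(12*I*sqrt(11)) = (-1 - 3)*(12*I*sqrt(11)) = -48*I*sqrt(11)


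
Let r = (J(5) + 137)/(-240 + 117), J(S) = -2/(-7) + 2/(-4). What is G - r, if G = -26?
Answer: -42857/1722 ≈ -24.888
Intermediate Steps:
J(S) = -3/14 (J(S) = -2*(-1/7) + 2*(-1/4) = 2/7 - 1/2 = -3/14)
r = -1915/1722 (r = (-3/14 + 137)/(-240 + 117) = (1915/14)/(-123) = (1915/14)*(-1/123) = -1915/1722 ≈ -1.1121)
G - r = -26 - 1*(-1915/1722) = -26 + 1915/1722 = -42857/1722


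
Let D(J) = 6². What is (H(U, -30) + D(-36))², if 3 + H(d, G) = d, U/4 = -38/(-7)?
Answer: 146689/49 ≈ 2993.7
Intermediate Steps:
U = 152/7 (U = 4*(-38/(-7)) = 4*(-38*(-⅐)) = 4*(38/7) = 152/7 ≈ 21.714)
H(d, G) = -3 + d
D(J) = 36
(H(U, -30) + D(-36))² = ((-3 + 152/7) + 36)² = (131/7 + 36)² = (383/7)² = 146689/49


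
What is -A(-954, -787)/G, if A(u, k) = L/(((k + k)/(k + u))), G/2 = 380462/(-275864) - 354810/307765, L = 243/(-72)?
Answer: -99773866377693/135346492882792 ≈ -0.73717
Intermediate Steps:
L = -27/8 (L = 243*(-1/72) = -27/8 ≈ -3.3750)
G = -21497219327/4245064198 (G = 2*(380462/(-275864) - 354810/307765) = 2*(380462*(-1/275864) - 354810*1/307765) = 2*(-190231/137932 - 70962/61553) = 2*(-21497219327/8490128396) = -21497219327/4245064198 ≈ -5.0640)
A(u, k) = -27*(k + u)/(16*k) (A(u, k) = -27*(k + u)/(k + k)/8 = -27*(k + u)/(2*k)/8 = -27*(k + u)/(16*k))
-A(-954, -787)/G = -(27/16)*(-1*(-787) - 1*(-954))/(-787)/(-21497219327/4245064198) = -(27/16)*(-1/787)*(787 + 954)*(-4245064198)/21497219327 = -(27/16)*(-1/787)*1741*(-4245064198)/21497219327 = -(-47007)*(-4245064198)/(12592*21497219327) = -1*99773866377693/135346492882792 = -99773866377693/135346492882792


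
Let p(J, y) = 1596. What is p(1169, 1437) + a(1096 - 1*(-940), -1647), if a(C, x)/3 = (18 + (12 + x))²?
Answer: 7845663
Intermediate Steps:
a(C, x) = 3*(30 + x)² (a(C, x) = 3*(18 + (12 + x))² = 3*(30 + x)²)
p(1169, 1437) + a(1096 - 1*(-940), -1647) = 1596 + 3*(30 - 1647)² = 1596 + 3*(-1617)² = 1596 + 3*2614689 = 1596 + 7844067 = 7845663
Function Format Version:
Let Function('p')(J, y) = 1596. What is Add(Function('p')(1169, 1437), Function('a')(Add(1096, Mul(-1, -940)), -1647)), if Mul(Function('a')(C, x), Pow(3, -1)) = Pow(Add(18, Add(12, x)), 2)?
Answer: 7845663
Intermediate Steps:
Function('a')(C, x) = Mul(3, Pow(Add(30, x), 2)) (Function('a')(C, x) = Mul(3, Pow(Add(18, Add(12, x)), 2)) = Mul(3, Pow(Add(30, x), 2)))
Add(Function('p')(1169, 1437), Function('a')(Add(1096, Mul(-1, -940)), -1647)) = Add(1596, Mul(3, Pow(Add(30, -1647), 2))) = Add(1596, Mul(3, Pow(-1617, 2))) = Add(1596, Mul(3, 2614689)) = Add(1596, 7844067) = 7845663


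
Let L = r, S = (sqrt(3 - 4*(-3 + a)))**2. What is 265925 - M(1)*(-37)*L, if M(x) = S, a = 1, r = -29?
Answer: 254122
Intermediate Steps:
S = 11 (S = (sqrt(3 - 4*(-3 + 1)))**2 = (sqrt(3 - 4*(-2)))**2 = (sqrt(3 + 8))**2 = (sqrt(11))**2 = 11)
L = -29
M(x) = 11
265925 - M(1)*(-37)*L = 265925 - 11*(-37)*(-29) = 265925 - (-407)*(-29) = 265925 - 1*11803 = 265925 - 11803 = 254122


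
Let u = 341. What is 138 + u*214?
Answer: 73112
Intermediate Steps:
138 + u*214 = 138 + 341*214 = 138 + 72974 = 73112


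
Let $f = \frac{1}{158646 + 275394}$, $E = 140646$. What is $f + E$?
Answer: $\frac{61045989841}{434040} \approx 1.4065 \cdot 10^{5}$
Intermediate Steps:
$f = \frac{1}{434040} \approx 2.3039 \cdot 10^{-6}$
$f + E = \frac{1}{434040} + 140646 = \frac{61045989841}{434040}$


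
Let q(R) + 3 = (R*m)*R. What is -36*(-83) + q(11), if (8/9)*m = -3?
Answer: 20613/8 ≈ 2576.6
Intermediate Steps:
m = -27/8 (m = (9/8)*(-3) = -27/8 ≈ -3.3750)
q(R) = -3 - 27*R**2/8 (q(R) = -3 + (R*(-27/8))*R = -3 + (-27*R/8)*R = -3 - 27*R**2/8)
-36*(-83) + q(11) = -36*(-83) + (-3 - 27/8*11**2) = 2988 + (-3 - 27/8*121) = 2988 + (-3 - 3267/8) = 2988 - 3291/8 = 20613/8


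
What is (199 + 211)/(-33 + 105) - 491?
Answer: -17471/36 ≈ -485.31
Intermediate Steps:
(199 + 211)/(-33 + 105) - 491 = 410/72 - 491 = 410*(1/72) - 491 = 205/36 - 491 = -17471/36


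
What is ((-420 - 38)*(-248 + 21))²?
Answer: 10808929156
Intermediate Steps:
((-420 - 38)*(-248 + 21))² = (-458*(-227))² = 103966² = 10808929156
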